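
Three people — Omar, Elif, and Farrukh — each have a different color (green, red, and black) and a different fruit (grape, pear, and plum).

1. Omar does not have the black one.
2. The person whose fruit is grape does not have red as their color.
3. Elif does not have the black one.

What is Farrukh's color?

black

With clues 1–3, green and red are impossible for Farrukh's color.
That leaves black.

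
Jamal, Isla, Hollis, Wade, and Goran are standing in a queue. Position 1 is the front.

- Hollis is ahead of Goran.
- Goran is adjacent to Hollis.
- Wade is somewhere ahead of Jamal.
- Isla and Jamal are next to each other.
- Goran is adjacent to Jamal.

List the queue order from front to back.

Wade, Hollis, Goran, Jamal, Isla

From clue 1: Hollis is in {1,2,3,4}.
From clues 1–3: Jamal is in {2,3,4,5}.
From clues 1–4: Wade is in {1,3}.
From clues 1–5: Wade → position 1, Hollis → position 2, Goran → position 3, Jamal → position 4, Isla → position 5.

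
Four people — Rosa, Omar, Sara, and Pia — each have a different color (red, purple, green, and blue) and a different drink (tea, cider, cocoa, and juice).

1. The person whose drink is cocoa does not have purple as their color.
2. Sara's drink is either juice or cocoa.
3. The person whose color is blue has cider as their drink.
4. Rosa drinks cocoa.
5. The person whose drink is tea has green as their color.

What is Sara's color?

With clues 1–3, blue is impossible for Sara's color.
With clues 1–5, green and red are impossible for Sara's color.
That leaves purple.

purple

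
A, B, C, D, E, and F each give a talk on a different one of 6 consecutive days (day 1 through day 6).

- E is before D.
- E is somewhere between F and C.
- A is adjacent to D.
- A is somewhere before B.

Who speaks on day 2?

E

With clues 1–2, D is ruled out for day 2.
With clues 1–3, A is ruled out for day 2.
With clues 1–4, B, C, and F are ruled out for day 2.
So day 2 is E.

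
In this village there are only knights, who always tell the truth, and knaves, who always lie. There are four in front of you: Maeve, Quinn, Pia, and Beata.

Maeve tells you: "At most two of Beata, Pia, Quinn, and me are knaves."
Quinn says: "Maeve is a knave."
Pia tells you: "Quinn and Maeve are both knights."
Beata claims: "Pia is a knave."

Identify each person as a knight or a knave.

Maeve: knight, Quinn: knave, Pia: knave, Beata: knight

Consider Maeve. Suppose Maeve is a knave.
Then no assignment of the remaining roles makes every statement match its speaker's type — contradiction.
So Maeve is a knight.
With that fixed, Quinn's statement is false, so Quinn is a knave.
With that fixed, Pia's statement is false, so Pia is a knave.
With that fixed, Beata's statement is true, so Beata is a knight.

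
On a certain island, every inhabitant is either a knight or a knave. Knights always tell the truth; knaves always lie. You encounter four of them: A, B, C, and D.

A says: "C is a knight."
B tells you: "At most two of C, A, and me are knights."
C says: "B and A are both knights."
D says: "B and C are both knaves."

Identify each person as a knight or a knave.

A: knave, B: knight, C: knave, D: knave

Consider A. Suppose A is a knight.
Then no assignment of the remaining roles makes every statement match its speaker's type — contradiction.
So A is a knave.
With that fixed, B's statement is true, so B is a knight.
With that fixed, C's statement is false, so C is a knave.
With that fixed, D's statement is false, so D is a knave.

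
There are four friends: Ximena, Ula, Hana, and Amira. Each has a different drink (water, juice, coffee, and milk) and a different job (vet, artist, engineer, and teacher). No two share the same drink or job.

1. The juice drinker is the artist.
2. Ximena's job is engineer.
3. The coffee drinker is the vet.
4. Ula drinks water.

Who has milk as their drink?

With clues 1–4, Amira, Hana, and Ula are impossible for the one with drink milk.
That leaves Ximena.

Ximena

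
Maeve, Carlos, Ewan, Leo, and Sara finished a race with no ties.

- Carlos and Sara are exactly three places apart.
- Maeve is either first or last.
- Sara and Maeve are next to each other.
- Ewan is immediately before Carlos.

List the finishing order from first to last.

Maeve, Sara, Leo, Ewan, Carlos

From clue 1: Carlos is in {1,2,4,5}.
From clues 1–2: Maeve is in {1,5}.
From clues 1–4: Maeve → place 1, Sara → place 2, Leo → place 3, Ewan → place 4, Carlos → place 5.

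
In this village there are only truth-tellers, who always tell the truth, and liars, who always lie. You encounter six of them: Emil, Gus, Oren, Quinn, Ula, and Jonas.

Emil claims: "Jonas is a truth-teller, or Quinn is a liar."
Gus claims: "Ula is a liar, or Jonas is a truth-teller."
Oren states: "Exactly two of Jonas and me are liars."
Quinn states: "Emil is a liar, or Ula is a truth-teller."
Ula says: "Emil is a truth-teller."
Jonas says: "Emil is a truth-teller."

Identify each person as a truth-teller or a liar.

Consider Emil. Suppose Emil is a liar.
Then no assignment of the remaining roles makes every statement match its speaker's type — contradiction.
So Emil is a truth-teller.
With that fixed, Ula's statement is true, so Ula is a truth-teller.
With that fixed, Jonas's statement is true, so Jonas is a truth-teller.
With that fixed, Gus's statement is true, so Gus is a truth-teller.
With that fixed, Oren's statement is false, so Oren is a liar.
With that fixed, Quinn's statement is true, so Quinn is a truth-teller.

Emil: truth-teller, Gus: truth-teller, Oren: liar, Quinn: truth-teller, Ula: truth-teller, Jonas: truth-teller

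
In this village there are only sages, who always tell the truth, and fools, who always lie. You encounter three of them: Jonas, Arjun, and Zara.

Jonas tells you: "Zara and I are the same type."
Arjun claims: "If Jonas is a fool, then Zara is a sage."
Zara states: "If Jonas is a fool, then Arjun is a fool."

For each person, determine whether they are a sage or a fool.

Jonas: sage, Arjun: sage, Zara: sage

Consider Jonas. Suppose Jonas is a fool.
Then no assignment of the remaining roles makes every statement match its speaker's type — contradiction.
So Jonas is a sage.
With that fixed, Arjun's statement is true, so Arjun is a sage.
With that fixed, Zara's statement is true, so Zara is a sage.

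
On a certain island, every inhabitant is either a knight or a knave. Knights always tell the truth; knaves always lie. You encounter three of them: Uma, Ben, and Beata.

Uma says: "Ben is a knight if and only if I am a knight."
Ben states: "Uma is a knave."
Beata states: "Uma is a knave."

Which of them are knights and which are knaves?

Uma: knave, Ben: knight, Beata: knight

Consider Uma. Suppose Uma is a knight.
Then no assignment of the remaining roles makes every statement match its speaker's type — contradiction.
So Uma is a knave.
With that fixed, Ben's statement is true, so Ben is a knight.
With that fixed, Beata's statement is true, so Beata is a knight.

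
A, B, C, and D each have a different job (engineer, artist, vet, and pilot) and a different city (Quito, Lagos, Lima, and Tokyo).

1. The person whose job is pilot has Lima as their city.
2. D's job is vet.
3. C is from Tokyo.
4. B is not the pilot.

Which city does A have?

With clues 1–3, Tokyo is impossible for A's city.
With clues 1–4, Lagos and Quito are impossible for A's city.
That leaves Lima.

Lima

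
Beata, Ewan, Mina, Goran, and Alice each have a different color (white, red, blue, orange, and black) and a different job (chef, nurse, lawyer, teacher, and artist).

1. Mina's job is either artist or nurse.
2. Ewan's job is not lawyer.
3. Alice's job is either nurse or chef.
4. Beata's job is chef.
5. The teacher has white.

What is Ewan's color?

With clues 1–5, black, blue, orange, and red are impossible for Ewan's color.
That leaves white.

white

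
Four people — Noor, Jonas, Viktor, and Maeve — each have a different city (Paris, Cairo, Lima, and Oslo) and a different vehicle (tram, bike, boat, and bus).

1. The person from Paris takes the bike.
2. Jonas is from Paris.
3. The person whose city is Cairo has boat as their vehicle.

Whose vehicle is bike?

Jonas

With clues 1–2, Maeve, Noor, and Viktor are impossible for the one with vehicle bike.
That leaves Jonas.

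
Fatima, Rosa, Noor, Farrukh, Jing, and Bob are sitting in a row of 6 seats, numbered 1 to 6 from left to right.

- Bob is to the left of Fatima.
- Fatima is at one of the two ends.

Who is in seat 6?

With clue 1, Bob is ruled out for seat 6.
With clues 1–2, Farrukh, Jing, Noor, and Rosa are ruled out for seat 6.
So seat 6 is Fatima.

Fatima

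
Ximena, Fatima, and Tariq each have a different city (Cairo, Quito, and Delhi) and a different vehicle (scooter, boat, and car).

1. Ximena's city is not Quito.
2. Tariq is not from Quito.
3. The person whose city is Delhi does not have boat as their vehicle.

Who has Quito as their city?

Fatima

Clue 1 rules out Ximena for the one with city Quito.
With clues 1–2, Tariq is impossible for the one with city Quito.
That leaves Fatima.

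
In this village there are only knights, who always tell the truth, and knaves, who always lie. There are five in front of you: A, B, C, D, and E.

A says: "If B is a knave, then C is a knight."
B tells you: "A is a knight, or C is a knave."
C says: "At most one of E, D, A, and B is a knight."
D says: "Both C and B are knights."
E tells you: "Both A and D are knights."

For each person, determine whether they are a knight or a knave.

Consider A. Suppose A is a knave.
Then no assignment of the remaining roles makes every statement match its speaker's type — contradiction.
So A is a knight.
With that fixed, B's statement is true, so B is a knight.
With that fixed, C's statement is false, so C is a knave.
With that fixed, D's statement is false, so D is a knave.
With that fixed, E's statement is false, so E is a knave.

A: knight, B: knight, C: knave, D: knave, E: knave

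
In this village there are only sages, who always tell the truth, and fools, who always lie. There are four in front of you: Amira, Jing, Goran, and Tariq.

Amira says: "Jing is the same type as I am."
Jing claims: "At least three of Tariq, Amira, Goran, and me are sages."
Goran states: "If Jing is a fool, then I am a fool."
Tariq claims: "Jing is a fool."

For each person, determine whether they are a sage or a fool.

Amira: sage, Jing: sage, Goran: sage, Tariq: fool

Consider Amira. Suppose Amira is a fool.
Then no assignment of the remaining roles makes every statement match its speaker's type — contradiction.
So Amira is a sage.
Consider Jing. Suppose Jing is a fool.
Then Amira's statement comes out false, contradicting Amira being a sage.
So Jing is a sage.
With that fixed, Goran's statement is true, so Goran is a sage.
With that fixed, Tariq's statement is false, so Tariq is a fool.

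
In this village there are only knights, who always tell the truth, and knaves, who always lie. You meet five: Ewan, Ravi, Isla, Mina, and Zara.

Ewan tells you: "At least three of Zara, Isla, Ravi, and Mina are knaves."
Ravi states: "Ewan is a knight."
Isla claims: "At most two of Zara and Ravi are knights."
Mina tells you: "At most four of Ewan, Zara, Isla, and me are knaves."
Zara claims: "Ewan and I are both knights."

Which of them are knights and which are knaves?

Regardless of anyone's role, Isla's statement is true, so Isla is a knight.
With that fixed, Mina's statement is true, so Mina is a knight.
With that fixed, Ewan's statement is false, so Ewan is a knave.
With that fixed, Ravi's statement is false, so Ravi is a knave.
With that fixed, Zara's statement is false, so Zara is a knave.

Ewan: knave, Ravi: knave, Isla: knight, Mina: knight, Zara: knave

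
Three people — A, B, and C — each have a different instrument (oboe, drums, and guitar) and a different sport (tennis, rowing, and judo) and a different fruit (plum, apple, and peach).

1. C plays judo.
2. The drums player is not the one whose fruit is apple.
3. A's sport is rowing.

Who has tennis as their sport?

Clue 1 rules out C for the one with sport tennis.
With clues 1–3, A is impossible for the one with sport tennis.
That leaves B.

B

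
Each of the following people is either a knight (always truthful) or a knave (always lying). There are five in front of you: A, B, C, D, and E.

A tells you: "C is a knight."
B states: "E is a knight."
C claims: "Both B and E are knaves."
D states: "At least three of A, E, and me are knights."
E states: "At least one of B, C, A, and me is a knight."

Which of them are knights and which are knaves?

A: knave, B: knight, C: knave, D: knave, E: knight

Consider A. Suppose A is a knight.
Then no assignment of the remaining roles makes every statement match its speaker's type — contradiction.
So A is a knave.
With that fixed, D's statement is false, so D is a knave.
Consider B. Suppose B is a knave.
Then no assignment of the remaining roles makes every statement match its speaker's type — contradiction.
So B is a knight.
With that fixed, C's statement is false, so C is a knave.
With that fixed, E's statement is true, so E is a knight.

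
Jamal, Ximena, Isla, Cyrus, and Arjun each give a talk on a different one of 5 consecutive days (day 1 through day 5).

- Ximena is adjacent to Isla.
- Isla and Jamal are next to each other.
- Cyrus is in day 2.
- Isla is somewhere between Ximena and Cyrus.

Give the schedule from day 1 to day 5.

Arjun, Cyrus, Jamal, Isla, Ximena

From clues 1–2: Isla is in {2,3,4}.
From clues 1–3: Arjun → day 1, Cyrus → day 2, Isla → day 4.
From clues 1–4: Jamal → day 3, Ximena → day 5.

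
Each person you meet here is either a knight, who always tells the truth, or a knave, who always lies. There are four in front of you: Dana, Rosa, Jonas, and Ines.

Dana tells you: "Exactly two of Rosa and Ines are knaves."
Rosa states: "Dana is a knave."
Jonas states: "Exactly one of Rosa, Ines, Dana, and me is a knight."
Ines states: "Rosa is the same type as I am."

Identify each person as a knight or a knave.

Dana: knave, Rosa: knight, Jonas: knave, Ines: knight

Consider Dana. Suppose Dana is a knight.
Then no assignment of the remaining roles makes every statement match its speaker's type — contradiction.
So Dana is a knave.
With that fixed, Rosa's statement is true, so Rosa is a knight.
Consider Jonas. Suppose Jonas is a knight.
Then Jonas's own statement would have to be true, but it can't be — contradiction.
So Jonas is a knave.
Consider Ines. Suppose Ines is a knave.
Then Jonas's statement comes out true, contradicting Jonas being a knave.
So Ines is a knight.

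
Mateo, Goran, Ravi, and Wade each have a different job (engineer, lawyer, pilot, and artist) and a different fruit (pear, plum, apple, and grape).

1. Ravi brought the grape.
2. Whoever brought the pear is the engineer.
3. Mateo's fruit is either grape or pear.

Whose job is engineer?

With clues 1–2, Ravi is impossible for the one with job engineer.
With clues 1–3, Goran and Wade are impossible for the one with job engineer.
That leaves Mateo.

Mateo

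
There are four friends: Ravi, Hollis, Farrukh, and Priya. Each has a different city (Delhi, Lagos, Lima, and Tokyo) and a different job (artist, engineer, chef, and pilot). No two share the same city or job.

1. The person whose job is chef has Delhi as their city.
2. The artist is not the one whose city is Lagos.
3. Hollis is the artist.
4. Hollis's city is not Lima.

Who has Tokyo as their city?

Hollis

With clues 1–4, Farrukh, Priya, and Ravi are impossible for the one with city Tokyo.
That leaves Hollis.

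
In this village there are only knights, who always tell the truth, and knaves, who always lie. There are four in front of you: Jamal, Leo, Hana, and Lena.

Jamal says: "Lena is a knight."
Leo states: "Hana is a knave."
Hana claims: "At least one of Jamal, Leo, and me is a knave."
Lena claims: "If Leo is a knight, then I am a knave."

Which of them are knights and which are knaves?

Jamal: knight, Leo: knave, Hana: knight, Lena: knight

Consider Jamal. Suppose Jamal is a knave.
Then no assignment of the remaining roles makes every statement match its speaker's type — contradiction.
So Jamal is a knight.
Consider Leo. Suppose Leo is a knight.
Then whichever role Hana has, Hana's statement has the wrong truth value — contradiction.
So Leo is a knave.
With that fixed, Hana's statement is true, so Hana is a knight.
With that fixed, Lena's statement is true, so Lena is a knight.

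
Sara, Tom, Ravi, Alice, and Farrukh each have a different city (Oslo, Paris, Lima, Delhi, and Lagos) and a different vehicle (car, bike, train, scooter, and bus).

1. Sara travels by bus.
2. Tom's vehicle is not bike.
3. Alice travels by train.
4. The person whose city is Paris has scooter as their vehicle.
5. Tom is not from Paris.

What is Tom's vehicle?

car

Clue 1 rules out bus for Tom's vehicle.
With clues 1–2, bike is impossible for Tom's vehicle.
With clues 1–3, train is impossible for Tom's vehicle.
With clues 1–5, scooter is impossible for Tom's vehicle.
That leaves car.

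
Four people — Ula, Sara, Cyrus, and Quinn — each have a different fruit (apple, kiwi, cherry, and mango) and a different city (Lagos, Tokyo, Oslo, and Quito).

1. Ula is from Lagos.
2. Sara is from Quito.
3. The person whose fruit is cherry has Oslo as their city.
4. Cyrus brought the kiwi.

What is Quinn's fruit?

cherry

With clues 1–4, apple, kiwi, and mango are impossible for Quinn's fruit.
That leaves cherry.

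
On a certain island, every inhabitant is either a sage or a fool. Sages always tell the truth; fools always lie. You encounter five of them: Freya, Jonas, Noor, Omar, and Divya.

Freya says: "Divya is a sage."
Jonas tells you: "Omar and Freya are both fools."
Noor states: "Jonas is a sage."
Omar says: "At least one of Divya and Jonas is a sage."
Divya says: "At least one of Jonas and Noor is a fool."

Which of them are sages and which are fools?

Freya: sage, Jonas: fool, Noor: fool, Omar: sage, Divya: sage

Consider Freya. Suppose Freya is a fool.
Then no assignment of the remaining roles makes every statement match its speaker's type — contradiction.
So Freya is a sage.
With that fixed, Jonas's statement is false, so Jonas is a fool.
With that fixed, Noor's statement is false, so Noor is a fool.
With that fixed, Divya's statement is true, so Divya is a sage.
With that fixed, Omar's statement is true, so Omar is a sage.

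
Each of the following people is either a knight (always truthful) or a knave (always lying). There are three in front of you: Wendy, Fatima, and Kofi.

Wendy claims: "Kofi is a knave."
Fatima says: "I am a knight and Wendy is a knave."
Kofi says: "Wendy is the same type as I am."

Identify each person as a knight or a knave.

Consider Wendy. Suppose Wendy is a knave.
Then whichever role Kofi has, Kofi's statement has the wrong truth value — contradiction.
So Wendy is a knight.
With that fixed, Fatima's statement is false, so Fatima is a knave.
Consider Kofi. Suppose Kofi is a knight.
Then Wendy's statement comes out false, contradicting Wendy being a knight.
So Kofi is a knave.

Wendy: knight, Fatima: knave, Kofi: knave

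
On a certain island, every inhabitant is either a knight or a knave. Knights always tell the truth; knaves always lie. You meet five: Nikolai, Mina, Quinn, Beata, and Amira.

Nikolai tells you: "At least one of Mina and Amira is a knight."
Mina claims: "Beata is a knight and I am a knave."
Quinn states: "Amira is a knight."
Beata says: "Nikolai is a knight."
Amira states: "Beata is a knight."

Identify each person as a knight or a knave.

Nikolai: knave, Mina: knave, Quinn: knave, Beata: knave, Amira: knave

Consider Nikolai. Suppose Nikolai is a knight.
Then no assignment of the remaining roles makes every statement match its speaker's type — contradiction.
So Nikolai is a knave.
With that fixed, Beata's statement is false, so Beata is a knave.
With that fixed, Amira's statement is false, so Amira is a knave.
With that fixed, Mina's statement is false, so Mina is a knave.
With that fixed, Quinn's statement is false, so Quinn is a knave.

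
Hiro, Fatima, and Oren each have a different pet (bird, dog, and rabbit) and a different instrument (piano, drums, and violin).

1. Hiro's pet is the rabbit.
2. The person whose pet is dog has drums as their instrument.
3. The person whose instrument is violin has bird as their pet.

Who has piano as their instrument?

With clues 1–3, Fatima and Oren are impossible for the one with instrument piano.
That leaves Hiro.

Hiro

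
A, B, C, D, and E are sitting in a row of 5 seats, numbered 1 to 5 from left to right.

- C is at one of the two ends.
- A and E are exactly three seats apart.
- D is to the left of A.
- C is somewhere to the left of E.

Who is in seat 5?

A

With clues 1–2, B and D are ruled out for seat 5.
With clues 1–3, E is ruled out for seat 5.
With clues 1–4, C is ruled out for seat 5.
So seat 5 is A.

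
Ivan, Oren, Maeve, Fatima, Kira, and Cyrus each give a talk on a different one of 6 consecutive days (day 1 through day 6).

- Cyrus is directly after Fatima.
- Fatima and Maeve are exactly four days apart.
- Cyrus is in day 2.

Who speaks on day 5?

Maeve

With clues 1–2, Cyrus is ruled out for day 5.
With clues 1–3, Fatima, Ivan, Kira, and Oren are ruled out for day 5.
So day 5 is Maeve.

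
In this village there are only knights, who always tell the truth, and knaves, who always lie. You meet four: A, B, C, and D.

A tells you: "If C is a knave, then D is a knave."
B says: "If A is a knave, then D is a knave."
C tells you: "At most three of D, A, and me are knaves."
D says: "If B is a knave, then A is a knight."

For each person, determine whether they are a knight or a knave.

A: knight, B: knight, C: knight, D: knight

Regardless of anyone's role, C's statement is true, so C is a knight.
With that fixed, A's statement is true, so A is a knight.
With that fixed, B's statement is true, so B is a knight.
With that fixed, D's statement is true, so D is a knight.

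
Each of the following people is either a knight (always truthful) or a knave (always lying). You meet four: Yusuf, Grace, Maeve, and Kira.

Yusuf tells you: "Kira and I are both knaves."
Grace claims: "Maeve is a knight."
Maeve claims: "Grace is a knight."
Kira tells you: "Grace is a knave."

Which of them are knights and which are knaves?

Consider Yusuf. Suppose Yusuf is a knight.
Then Yusuf's own statement would have to be true, but it can't be — contradiction.
So Yusuf is a knave.
Consider Grace. Suppose Grace is a knight.
Then no assignment of the remaining roles makes every statement match its speaker's type — contradiction.
So Grace is a knave.
With that fixed, Maeve's statement is false, so Maeve is a knave.
With that fixed, Kira's statement is true, so Kira is a knight.

Yusuf: knave, Grace: knave, Maeve: knave, Kira: knight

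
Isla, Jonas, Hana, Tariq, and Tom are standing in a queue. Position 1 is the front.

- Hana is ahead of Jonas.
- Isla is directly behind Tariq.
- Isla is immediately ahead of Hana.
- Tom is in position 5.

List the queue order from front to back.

From clue 1: Jonas is in {2,3,4,5}.
From clues 1–2: Isla is in {2,3,4,5}.
From clues 1–3: Isla is in {2,3}.
From clues 1–4: Tariq → position 1, Isla → position 2, Hana → position 3, Jonas → position 4, Tom → position 5.

Tariq, Isla, Hana, Jonas, Tom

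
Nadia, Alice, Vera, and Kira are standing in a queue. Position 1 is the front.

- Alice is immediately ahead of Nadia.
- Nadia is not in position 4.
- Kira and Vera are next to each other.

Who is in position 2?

Nadia

With clues 1–2, Kira and Vera are ruled out for position 2.
With clues 1–3, Alice is ruled out for position 2.
So position 2 is Nadia.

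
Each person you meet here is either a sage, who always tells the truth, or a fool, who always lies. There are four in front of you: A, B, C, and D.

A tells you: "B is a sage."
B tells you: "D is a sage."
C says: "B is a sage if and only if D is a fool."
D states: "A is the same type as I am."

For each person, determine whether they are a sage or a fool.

A: sage, B: sage, C: fool, D: sage

Consider A. Suppose A is a fool.
Then whichever role D has, D's statement has the wrong truth value — contradiction.
So A is a sage.
Consider B. Suppose B is a fool.
Then A's statement comes out false, contradicting A being a sage.
So B is a sage.
Consider C. Suppose C is a sage.
Then no assignment of the remaining roles makes every statement match its speaker's type — contradiction.
So C is a fool.
Consider D. Suppose D is a fool.
Then B's statement comes out false, contradicting B being a sage.
So D is a sage.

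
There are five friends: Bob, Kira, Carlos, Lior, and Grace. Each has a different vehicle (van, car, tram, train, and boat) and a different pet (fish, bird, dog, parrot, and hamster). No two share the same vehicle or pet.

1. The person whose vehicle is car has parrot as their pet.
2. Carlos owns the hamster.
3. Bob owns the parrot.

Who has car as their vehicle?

With clues 1–2, Carlos is impossible for the one with vehicle car.
With clues 1–3, Grace, Kira, and Lior are impossible for the one with vehicle car.
That leaves Bob.

Bob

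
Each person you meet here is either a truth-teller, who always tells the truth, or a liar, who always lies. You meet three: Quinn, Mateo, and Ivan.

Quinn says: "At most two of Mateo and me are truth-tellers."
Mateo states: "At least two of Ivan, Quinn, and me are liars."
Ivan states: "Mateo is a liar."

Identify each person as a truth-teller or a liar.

Quinn: truth-teller, Mateo: liar, Ivan: truth-teller

Regardless of anyone's role, Quinn's statement is true, so Quinn is a truth-teller.
Consider Mateo. Suppose Mateo is a truth-teller.
Then Mateo's own statement would have to be true, but it can't be — contradiction.
So Mateo is a liar.
With that fixed, Ivan's statement is true, so Ivan is a truth-teller.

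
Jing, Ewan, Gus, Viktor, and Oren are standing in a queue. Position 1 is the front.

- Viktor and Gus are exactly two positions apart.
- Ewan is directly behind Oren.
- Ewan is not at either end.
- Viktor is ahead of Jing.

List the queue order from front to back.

From clues 1–2: Jing is in {2,4}.
From clues 1–3: Oren → position 1, Ewan → position 2, Jing → position 4.
From clues 1–4: Viktor → position 3, Gus → position 5.

Oren, Ewan, Viktor, Jing, Gus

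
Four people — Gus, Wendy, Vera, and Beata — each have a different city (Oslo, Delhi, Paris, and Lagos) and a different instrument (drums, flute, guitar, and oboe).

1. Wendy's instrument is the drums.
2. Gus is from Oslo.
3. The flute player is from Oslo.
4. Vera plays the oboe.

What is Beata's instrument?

Clue 1 rules out drums for Beata's instrument.
With clues 1–3, flute is impossible for Beata's instrument.
With clues 1–4, oboe is impossible for Beata's instrument.
That leaves guitar.

guitar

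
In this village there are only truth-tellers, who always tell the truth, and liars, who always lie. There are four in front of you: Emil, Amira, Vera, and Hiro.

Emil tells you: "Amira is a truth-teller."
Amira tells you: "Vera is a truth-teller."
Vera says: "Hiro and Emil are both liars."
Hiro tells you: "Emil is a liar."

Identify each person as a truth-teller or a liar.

Emil: liar, Amira: liar, Vera: liar, Hiro: truth-teller

Consider Emil. Suppose Emil is a truth-teller.
Then no assignment of the remaining roles makes every statement match its speaker's type — contradiction.
So Emil is a liar.
With that fixed, Hiro's statement is true, so Hiro is a truth-teller.
With that fixed, Vera's statement is false, so Vera is a liar.
With that fixed, Amira's statement is false, so Amira is a liar.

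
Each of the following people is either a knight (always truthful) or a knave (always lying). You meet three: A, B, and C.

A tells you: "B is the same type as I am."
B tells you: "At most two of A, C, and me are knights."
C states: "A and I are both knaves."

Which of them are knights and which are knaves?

A: knight, B: knight, C: knave

Consider A. Suppose A is a knave.
Then whichever role C has, C's statement has the wrong truth value — contradiction.
So A is a knight.
With that fixed, C's statement is false, so C is a knave.
With that fixed, B's statement is true, so B is a knight.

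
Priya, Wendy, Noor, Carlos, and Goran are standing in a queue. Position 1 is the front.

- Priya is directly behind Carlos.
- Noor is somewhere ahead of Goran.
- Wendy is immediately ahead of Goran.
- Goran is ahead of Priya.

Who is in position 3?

Goran

With clues 1–3, Carlos and Wendy are ruled out for position 3.
With clues 1–4, Noor and Priya are ruled out for position 3.
So position 3 is Goran.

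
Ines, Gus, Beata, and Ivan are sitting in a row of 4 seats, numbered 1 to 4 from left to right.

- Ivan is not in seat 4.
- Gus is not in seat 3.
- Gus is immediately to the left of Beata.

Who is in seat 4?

Ines

With clue 1, Ivan is ruled out for seat 4.
With clues 1–3, Beata and Gus are ruled out for seat 4.
So seat 4 is Ines.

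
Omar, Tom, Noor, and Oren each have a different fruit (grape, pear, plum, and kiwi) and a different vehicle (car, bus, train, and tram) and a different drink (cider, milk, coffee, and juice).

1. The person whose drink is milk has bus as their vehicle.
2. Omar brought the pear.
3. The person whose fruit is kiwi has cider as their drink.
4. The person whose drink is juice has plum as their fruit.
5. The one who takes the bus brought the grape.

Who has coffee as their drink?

Omar

With clues 1–5, Noor, Oren, and Tom are impossible for the one with drink coffee.
That leaves Omar.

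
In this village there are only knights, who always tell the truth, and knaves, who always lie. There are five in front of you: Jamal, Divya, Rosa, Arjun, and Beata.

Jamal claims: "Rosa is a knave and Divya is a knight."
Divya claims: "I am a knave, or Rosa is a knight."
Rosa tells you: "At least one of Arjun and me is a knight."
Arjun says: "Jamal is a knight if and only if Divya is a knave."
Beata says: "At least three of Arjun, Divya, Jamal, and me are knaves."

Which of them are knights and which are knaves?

Consider Jamal. Suppose Jamal is a knight.
Then no assignment of the remaining roles makes every statement match its speaker's type — contradiction.
So Jamal is a knave.
Consider Divya. Suppose Divya is a knave.
Then Divya's own statement would have to be false, but it can't be — contradiction.
So Divya is a knight.
With that fixed, Arjun's statement is true, so Arjun is a knight.
With that fixed, Beata's statement is false, so Beata is a knave.
With that fixed, Rosa's statement is true, so Rosa is a knight.

Jamal: knave, Divya: knight, Rosa: knight, Arjun: knight, Beata: knave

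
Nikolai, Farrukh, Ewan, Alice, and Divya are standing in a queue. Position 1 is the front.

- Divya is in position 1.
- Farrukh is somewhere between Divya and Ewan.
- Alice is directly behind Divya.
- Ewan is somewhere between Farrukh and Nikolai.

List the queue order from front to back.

Divya, Alice, Farrukh, Ewan, Nikolai

From clue 1: Divya → position 1.
From clues 1–2: Farrukh is in {2,3,4}.
From clues 1–3: Alice → position 2.
From clues 1–4: Farrukh → position 3, Ewan → position 4, Nikolai → position 5.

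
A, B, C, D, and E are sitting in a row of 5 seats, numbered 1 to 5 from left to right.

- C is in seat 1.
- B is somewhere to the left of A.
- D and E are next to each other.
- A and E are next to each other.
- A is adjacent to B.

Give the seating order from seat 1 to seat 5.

From clue 1: C → seat 1.
From clues 1–2: A is in {3,4,5}.
From clues 1–3: A is in {3,5}.
From clues 1–4: B → seat 2, E → seat 4.
From clues 1–5: A → seat 3, D → seat 5.

C, B, A, E, D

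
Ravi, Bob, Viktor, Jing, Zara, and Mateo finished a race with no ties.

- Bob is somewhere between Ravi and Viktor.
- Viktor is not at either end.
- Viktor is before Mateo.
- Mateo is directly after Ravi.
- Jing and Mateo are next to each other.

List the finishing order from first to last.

From clue 1: Bob is in {2,3,4,5}.
From clues 1–4: Ravi is in {4,5}.
From clues 1–5: Zara → place 1, Viktor → place 2, Bob → place 3, Ravi → place 4, Mateo → place 5, Jing → place 6.

Zara, Viktor, Bob, Ravi, Mateo, Jing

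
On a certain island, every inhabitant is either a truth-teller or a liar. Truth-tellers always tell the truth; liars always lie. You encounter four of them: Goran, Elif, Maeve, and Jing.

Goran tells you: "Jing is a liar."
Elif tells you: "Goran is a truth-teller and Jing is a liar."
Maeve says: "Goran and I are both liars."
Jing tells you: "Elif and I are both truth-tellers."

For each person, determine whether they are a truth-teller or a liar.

Consider Goran. Suppose Goran is a liar.
Then whichever role Maeve has, Maeve's statement has the wrong truth value — contradiction.
So Goran is a truth-teller.
With that fixed, Maeve's statement is false, so Maeve is a liar.
Consider Elif. Suppose Elif is a liar.
Then no assignment of the remaining roles makes every statement match its speaker's type — contradiction.
So Elif is a truth-teller.
Consider Jing. Suppose Jing is a truth-teller.
Then Goran's statement comes out false, contradicting Goran being a truth-teller.
So Jing is a liar.

Goran: truth-teller, Elif: truth-teller, Maeve: liar, Jing: liar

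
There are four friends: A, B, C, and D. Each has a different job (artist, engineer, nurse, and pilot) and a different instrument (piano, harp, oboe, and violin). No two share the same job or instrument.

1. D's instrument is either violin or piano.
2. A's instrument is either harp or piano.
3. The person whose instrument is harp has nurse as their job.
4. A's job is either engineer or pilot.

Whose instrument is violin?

With clues 1–2, A is impossible for the one with instrument violin.
With clues 1–4, B and C are impossible for the one with instrument violin.
That leaves D.

D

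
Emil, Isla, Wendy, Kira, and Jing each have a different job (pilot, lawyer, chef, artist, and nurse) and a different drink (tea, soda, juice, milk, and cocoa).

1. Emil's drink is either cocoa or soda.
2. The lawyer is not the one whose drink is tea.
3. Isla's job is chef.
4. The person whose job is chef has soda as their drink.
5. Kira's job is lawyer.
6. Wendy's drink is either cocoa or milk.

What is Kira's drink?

With clues 1–4, cocoa and soda are impossible for Kira's drink.
With clues 1–5, tea is impossible for Kira's drink.
With clues 1–6, milk is impossible for Kira's drink.
That leaves juice.

juice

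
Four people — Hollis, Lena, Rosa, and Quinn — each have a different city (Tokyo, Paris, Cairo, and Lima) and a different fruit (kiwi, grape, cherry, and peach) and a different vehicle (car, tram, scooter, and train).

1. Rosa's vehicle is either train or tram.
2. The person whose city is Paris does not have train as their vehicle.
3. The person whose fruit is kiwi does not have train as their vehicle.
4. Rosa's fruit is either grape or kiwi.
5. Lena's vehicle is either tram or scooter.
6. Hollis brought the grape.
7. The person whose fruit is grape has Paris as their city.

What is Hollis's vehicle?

car

With clues 1–6, scooter and tram are impossible for Hollis's vehicle.
With clues 1–7, train is impossible for Hollis's vehicle.
That leaves car.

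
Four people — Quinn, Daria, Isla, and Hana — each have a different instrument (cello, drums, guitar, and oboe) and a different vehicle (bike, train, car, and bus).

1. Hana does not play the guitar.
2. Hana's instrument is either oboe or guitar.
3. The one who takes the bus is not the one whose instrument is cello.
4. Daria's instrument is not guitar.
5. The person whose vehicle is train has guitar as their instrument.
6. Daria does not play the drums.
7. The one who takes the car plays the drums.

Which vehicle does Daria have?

bike

With clues 1–5, train is impossible for Daria's vehicle.
With clues 1–6, bus is impossible for Daria's vehicle.
With clues 1–7, car is impossible for Daria's vehicle.
That leaves bike.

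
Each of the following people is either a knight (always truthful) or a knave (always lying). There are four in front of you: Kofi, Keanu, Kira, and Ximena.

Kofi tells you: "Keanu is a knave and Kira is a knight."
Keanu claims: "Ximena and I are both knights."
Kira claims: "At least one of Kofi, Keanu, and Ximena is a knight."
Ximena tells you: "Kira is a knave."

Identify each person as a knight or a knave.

Consider Kofi. Suppose Kofi is a knave.
Then no assignment of the remaining roles makes every statement match its speaker's type — contradiction.
So Kofi is a knight.
With that fixed, Kira's statement is true, so Kira is a knight.
With that fixed, Ximena's statement is false, so Ximena is a knave.
With that fixed, Keanu's statement is false, so Keanu is a knave.

Kofi: knight, Keanu: knave, Kira: knight, Ximena: knave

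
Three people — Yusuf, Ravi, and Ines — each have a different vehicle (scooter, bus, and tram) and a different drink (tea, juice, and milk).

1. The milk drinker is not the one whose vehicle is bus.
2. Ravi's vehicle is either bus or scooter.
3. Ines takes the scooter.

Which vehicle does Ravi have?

With clues 1–2, tram is impossible for Ravi's vehicle.
With clues 1–3, scooter is impossible for Ravi's vehicle.
That leaves bus.

bus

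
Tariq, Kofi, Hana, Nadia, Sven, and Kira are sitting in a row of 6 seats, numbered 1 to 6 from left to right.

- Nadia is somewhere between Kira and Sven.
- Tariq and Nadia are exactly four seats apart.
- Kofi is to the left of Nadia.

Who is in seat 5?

With clues 1–2, Tariq is ruled out for seat 5.
With clues 1–3, Hana, Kira, Kofi, and Sven are ruled out for seat 5.
So seat 5 is Nadia.

Nadia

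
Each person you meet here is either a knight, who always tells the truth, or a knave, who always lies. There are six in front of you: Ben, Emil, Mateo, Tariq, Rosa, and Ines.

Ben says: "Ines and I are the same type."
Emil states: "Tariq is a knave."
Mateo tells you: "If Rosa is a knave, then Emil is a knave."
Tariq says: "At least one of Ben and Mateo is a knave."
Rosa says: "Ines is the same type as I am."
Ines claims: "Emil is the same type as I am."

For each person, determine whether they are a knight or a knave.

Consider Ben. Suppose Ben is a knave.
Then no assignment of the remaining roles makes every statement match its speaker's type — contradiction.
So Ben is a knight.
Consider Emil. Suppose Emil is a knave.
Then whichever role Ines has, Ines's statement has the wrong truth value — contradiction.
So Emil is a knight.
Consider Mateo. Suppose Mateo is a knave.
Then no assignment of the remaining roles makes every statement match its speaker's type — contradiction.
So Mateo is a knight.
With that fixed, Tariq's statement is false, so Tariq is a knave.
Consider Rosa. Suppose Rosa is a knave.
Then Mateo's statement comes out false, contradicting Mateo being a knight.
So Rosa is a knight.
Consider Ines. Suppose Ines is a knave.
Then Ben's statement comes out false, contradicting Ben being a knight.
So Ines is a knight.

Ben: knight, Emil: knight, Mateo: knight, Tariq: knave, Rosa: knight, Ines: knight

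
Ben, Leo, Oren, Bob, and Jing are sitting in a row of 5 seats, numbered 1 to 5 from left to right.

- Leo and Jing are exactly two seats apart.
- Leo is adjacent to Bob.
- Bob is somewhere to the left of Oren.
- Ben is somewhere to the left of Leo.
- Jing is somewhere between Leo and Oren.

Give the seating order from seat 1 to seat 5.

From clues 1–3: Oren is in {3,4,5}.
From clues 1–4: Ben is in {1,2}.
From clues 1–5: Ben → seat 1, Leo → seat 2, Bob → seat 3, Jing → seat 4, Oren → seat 5.

Ben, Leo, Bob, Jing, Oren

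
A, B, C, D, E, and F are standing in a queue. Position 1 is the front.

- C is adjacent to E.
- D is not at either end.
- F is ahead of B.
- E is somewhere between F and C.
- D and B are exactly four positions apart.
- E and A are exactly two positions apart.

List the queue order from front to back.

F, D, E, C, A, B

From clues 1–2: D is in {2,3,4,5}.
From clues 1–5: D → position 2, B → position 6.
From clues 1–6: F → position 1, E → position 3, C → position 4, A → position 5.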